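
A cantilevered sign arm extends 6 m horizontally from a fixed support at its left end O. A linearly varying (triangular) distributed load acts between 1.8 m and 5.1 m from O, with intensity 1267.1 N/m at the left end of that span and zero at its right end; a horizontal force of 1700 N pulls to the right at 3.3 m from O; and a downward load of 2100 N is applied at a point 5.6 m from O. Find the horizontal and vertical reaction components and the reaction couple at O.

Resultant of the triangular load: ½ × 1267.1 × 3.3 = 2090.715 N, acting at 2.9 m from O (one-third of the span from the peak).
ΣF_x = 0: O_x + 1700 = 0 → O_x = -1700 N.
ΣF_y = 0: O_y − ½·1267.1·3.3 − 2100 = 0 → O_y = 4191 N.
ΣM about O: M_O − (½·1267.1·3.3)·2.9 − 2100·5.6 = 0 → M_O = 17820 N·m.

O_x = -1700 N, O_y = 4191 N, M_O = 17820 N·m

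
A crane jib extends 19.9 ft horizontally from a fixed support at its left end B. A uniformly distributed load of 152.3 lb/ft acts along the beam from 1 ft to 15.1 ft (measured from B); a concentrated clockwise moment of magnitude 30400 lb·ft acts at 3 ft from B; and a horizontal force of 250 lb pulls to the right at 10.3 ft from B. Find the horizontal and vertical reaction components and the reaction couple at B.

Resultant of the distributed load: 152.3 × 14.1 = 2147.43 lb at 8.05 ft from B.
ΣF_x = 0: B_x + 250 = 0 → B_x = -250.0 lb.
ΣF_y = 0: B_y − 152.3·14.1 = 0 → B_y = 2147 lb.
ΣM about B: M_B − (152.3·14.1)·8.05 − 30400 = 0 → M_B = 47690 lb·ft.

B_x = -250.0 lb, B_y = 2147 lb, M_B = 47690 lb·ft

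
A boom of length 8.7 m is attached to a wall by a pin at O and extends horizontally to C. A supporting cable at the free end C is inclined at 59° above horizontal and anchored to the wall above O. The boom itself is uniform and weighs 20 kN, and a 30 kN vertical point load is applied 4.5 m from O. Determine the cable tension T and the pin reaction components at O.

ΣM about O: T·sin59°·8.7 − 20·4.35 − 30·4.5 = 0 → T = 222/(8.7·0.857167) = 29.7693 ≈ 29.77 kN.
ΣF_x = 0: O_x − T·cos59° = 0 → O_x = 29.7693 × 0.515038 = 15.33 kN.
ΣF_y = 0: O_y + T·sin59° − 20 − 30 = 0 → O_y = 50 − 29.7693 × 0.857167 = 24.48 kN.

T = 29.77 kN, O_x = 15.33 kN, O_y = 24.48 kN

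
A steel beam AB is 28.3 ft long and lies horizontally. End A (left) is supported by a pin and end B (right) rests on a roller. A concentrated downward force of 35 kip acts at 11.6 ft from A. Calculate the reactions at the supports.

Taking moments about A: B_y·28.3 − 35·11.6 = 0 → B_y = 406/28.3 = 14.3463 ≈ 14.35 kip.
ΣF_y = 0: A_y + 14.3463 − 35 = 0 → A_y = 20.65 kip.
ΣF_x = 0: no horizontal applied forces, so A_x = 0.

A_x = 0, A_y = 20.65 kip, B_y = 14.35 kip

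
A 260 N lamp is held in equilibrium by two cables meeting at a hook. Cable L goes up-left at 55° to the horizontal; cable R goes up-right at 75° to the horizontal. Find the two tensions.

ΣF_x = 0: −T_L·cos55° + T_R·cos75° = 0 → T_R = 2.21613·T_L.
ΣF_y = 0: T_L·sin55° + T_R·sin75° = 260.
Substitute: T_L·(0.819152 + 2.21613·0.965926) = 260 → T_L = 87.8447 ≈ 87.84 N.
Then T_R = 2.21613 × 87.8447 = 194.7 N.

T_L = 87.84 N, T_R = 194.7 N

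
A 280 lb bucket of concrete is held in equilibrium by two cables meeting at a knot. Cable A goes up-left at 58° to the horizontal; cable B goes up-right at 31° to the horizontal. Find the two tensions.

T_A = 240.0 lb, T_B = 148.4 lb

ΣF_x = 0: −T_A·cos58° + T_B·cos31° = 0 → T_B = 0.618222·T_A.
ΣF_y = 0: T_A·sin58° + T_B·sin31° = 280.
Substitute: T_A·(0.848048 + 0.618222·0.515038) = 280 → T_A = 240.043 ≈ 240.0 lb.
Then T_B = 0.618222 × 240.043 = 148.4 lb.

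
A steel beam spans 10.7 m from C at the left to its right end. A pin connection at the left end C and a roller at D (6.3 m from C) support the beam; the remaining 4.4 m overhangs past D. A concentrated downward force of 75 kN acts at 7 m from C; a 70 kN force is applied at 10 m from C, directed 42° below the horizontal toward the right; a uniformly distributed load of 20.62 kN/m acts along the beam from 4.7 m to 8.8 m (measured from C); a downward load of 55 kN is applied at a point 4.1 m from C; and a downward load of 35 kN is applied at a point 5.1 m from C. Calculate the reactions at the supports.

Resultant of the distributed load: 20.62 × 4.1 = 84.542 kN at 6.75 m from C.
Moments about C: D_y·6.3 − 75·7 − 70·sin42°·10 − (20.62·4.1)·6.75 − 55·4.1 − 35·5.1 = 0 → D_y = 1968.05/6.3 = 312.389 ≈ 312.4 kN.
ΣF_y = 0: C_y + 312.389 − 75 − 70·sin42° − 20.62·4.1 − 55 − 35 = 0 → C_y = -16.01 kN.
ΣF_x = 0: C_x + 70·cos42° = 0 → C_x = -52.02 kN.

C_x = -52.02 kN, C_y = -16.01 kN, D_y = 312.4 kN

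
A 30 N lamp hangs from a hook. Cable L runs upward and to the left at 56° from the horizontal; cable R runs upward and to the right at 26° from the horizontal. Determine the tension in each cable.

T_L = 27.23 N, T_R = 16.94 N

ΣF_x = 0: −T_L·cos56° + T_R·cos26° = 0 → T_R = 0.622159·T_L.
ΣF_y = 0: T_L·sin56° + T_R·sin26° = 30.
Substitute: T_L·(0.829038 + 0.622159·0.438371) = 30 → T_L = 27.2288 ≈ 27.23 N.
Then T_R = 0.622159 × 27.2288 = 16.94 N.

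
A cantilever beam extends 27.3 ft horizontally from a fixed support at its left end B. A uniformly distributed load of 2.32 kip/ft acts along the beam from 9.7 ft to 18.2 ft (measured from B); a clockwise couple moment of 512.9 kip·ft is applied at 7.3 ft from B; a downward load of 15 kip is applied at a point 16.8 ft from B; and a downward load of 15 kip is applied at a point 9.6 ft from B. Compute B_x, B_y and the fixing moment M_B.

Resultant of the distributed load: 2.32 × 8.5 = 19.72 kip at 13.95 ft from B.
ΣF_x = 0: B_x = 0.
ΣF_y = 0: B_y − 2.32·8.5 − 15 − 15 = 0 → B_y = 49.72 kip.
ΣM about B: M_B − (2.32·8.5)·13.95 − 512.9 − 15·16.8 − 15·9.6 = 0 → M_B = 1184 kip·ft.

B_x = 0, B_y = 49.72 kip, M_B = 1184 kip·ft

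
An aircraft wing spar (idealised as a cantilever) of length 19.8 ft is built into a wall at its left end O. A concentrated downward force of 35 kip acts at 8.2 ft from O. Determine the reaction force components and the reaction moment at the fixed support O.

ΣF_x = 0: O_x = 0.
ΣF_y = 0: O_y − 35 = 0 → O_y = 35.00 kip.
ΣM about O: M_O − 35·8.2 = 0 → M_O = 287.0 kip·ft.

O_x = 0, O_y = 35.00 kip, M_O = 287.0 kip·ft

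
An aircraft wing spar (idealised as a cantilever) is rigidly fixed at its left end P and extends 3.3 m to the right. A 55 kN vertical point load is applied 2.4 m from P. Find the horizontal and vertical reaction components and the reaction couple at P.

P_x = 0, P_y = 55.00 kN, M_P = 132.0 kN·m

ΣF_x = 0: P_x = 0.
ΣF_y = 0: P_y − 55 = 0 → P_y = 55.00 kN.
ΣM about P: M_P − 55·2.4 = 0 → M_P = 132.0 kN·m.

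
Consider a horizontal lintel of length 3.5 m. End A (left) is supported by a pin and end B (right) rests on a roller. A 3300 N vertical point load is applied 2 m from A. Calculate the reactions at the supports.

A_x = 0, A_y = 1414 N, B_y = 1886 N

Moments about A: B_y·3.5 − 3300·2 = 0 → B_y = 6600/3.5 = 1885.71 ≈ 1886 N.
ΣF_y = 0: A_y + 1885.71 − 3300 = 0 → A_y = 1414 N.
ΣF_x = 0: no horizontal applied forces, so A_x = 0.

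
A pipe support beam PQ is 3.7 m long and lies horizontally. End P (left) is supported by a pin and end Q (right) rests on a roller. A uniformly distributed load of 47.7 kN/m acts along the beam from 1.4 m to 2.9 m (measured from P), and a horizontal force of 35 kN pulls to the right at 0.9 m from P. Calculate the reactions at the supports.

P_x = -35.00 kN, P_y = 29.97 kN, Q_y = 41.58 kN

Resultant of the distributed load: 47.7 × 1.5 = 71.55 kN at 2.15 m from P.
ΣM about P: Q_y·3.7 − (47.7·1.5)·2.15 = 0 → Q_y = 153.8325/3.7 = 41.5764 ≈ 41.58 kN.
ΣF_y = 0: P_y + 41.5764 − 47.7·1.5 = 0 → P_y = 29.97 kN.
ΣF_x = 0: P_x + 35 = 0 → P_x = -35.00 kN.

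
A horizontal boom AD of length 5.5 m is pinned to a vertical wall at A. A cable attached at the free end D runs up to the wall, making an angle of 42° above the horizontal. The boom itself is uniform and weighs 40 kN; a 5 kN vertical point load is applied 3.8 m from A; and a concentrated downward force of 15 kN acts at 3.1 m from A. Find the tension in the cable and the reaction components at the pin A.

ΣM about A: T·sin42°·5.5 − 40·2.75 − 5·3.8 − 15·3.1 = 0 → T = 175.5/(5.5·0.669131) = 47.6874 ≈ 47.69 kN.
ΣF_x = 0: A_x − T·cos42° = 0 → A_x = 47.6874 × 0.743145 = 35.44 kN.
ΣF_y = 0: A_y + T·sin42° − 40 − 5 − 15 = 0 → A_y = 60 − 47.6874 × 0.669131 = 28.09 kN.

T = 47.69 kN, A_x = 35.44 kN, A_y = 28.09 kN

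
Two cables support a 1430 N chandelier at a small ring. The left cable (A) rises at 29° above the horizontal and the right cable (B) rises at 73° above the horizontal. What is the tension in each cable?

ΣF_x = 0: −T_A·cos29° + T_B·cos73° = 0 → T_B = 2.99146·T_A.
ΣF_y = 0: T_A·sin29° + T_B·sin73° = 1430.
Substitute: T_A·(0.48481 + 2.99146·0.956305) = 1430 → T_A = 427.432 ≈ 427.4 N.
Then T_B = 2.99146 × 427.432 = 1279 N.

T_A = 427.4 N, T_B = 1279 N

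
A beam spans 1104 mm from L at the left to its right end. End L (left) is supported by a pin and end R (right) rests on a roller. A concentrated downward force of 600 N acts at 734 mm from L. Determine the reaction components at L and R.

L_x = 0, L_y = 201.1 N, R_y = 398.9 N

Taking moments about L: R_y·1104 − 600·734 = 0 → R_y = 440400/1104 = 398.913 ≈ 398.9 N.
ΣF_y = 0: L_y + 398.913 − 600 = 0 → L_y = 201.1 N.
ΣF_x = 0: no horizontal applied forces, so L_x = 0.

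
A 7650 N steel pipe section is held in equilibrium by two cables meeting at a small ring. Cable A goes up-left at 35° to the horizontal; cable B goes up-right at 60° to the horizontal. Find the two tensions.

ΣF_x = 0: −T_A·cos35° + T_B·cos60° = 0 → T_B = 1.6383·T_A.
ΣF_y = 0: T_A·sin35° + T_B·sin60° = 7650.
Substitute: T_A·(0.573576 + 1.6383·0.866025) = 7650 → T_A = 3839.62 ≈ 3840 N.
Then T_B = 1.6383 × 3839.62 = 6290 N.

T_A = 3840 N, T_B = 6290 N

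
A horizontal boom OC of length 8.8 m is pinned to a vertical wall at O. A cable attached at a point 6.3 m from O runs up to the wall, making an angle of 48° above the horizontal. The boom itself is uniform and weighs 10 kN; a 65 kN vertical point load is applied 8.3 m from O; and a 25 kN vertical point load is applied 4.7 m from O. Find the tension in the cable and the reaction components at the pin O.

T = 149.7 kN, O_x = 100.2 kN, O_y = -11.27 kN

ΣM about O: T·sin48°·6.3 − 10·4.4 − 65·8.3 − 25·4.7 = 0 → T = 701/(6.3·0.743145) = 149.728 ≈ 149.7 kN.
ΣF_x = 0: O_x − T·cos48° = 0 → O_x = 149.728 × 0.669131 = 100.2 kN.
ΣF_y = 0: O_y + T·sin48° − 10 − 65 − 25 = 0 → O_y = 100 − 149.728 × 0.743145 = -11.27 kN.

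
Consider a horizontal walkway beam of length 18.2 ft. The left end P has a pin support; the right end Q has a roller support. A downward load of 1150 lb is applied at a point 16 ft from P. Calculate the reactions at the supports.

P_x = 0, P_y = 139.0 lb, Q_y = 1011 lb

Taking moments about P: Q_y·18.2 − 1150·16 = 0 → Q_y = 18400/18.2 = 1010.99 ≈ 1011 lb.
ΣF_y = 0: P_y + 1010.99 − 1150 = 0 → P_y = 139.0 lb.
ΣF_x = 0: no horizontal applied forces, so P_x = 0.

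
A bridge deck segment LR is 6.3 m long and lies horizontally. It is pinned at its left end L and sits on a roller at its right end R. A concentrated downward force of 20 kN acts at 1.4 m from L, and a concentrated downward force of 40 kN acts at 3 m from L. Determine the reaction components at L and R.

L_x = 0, L_y = 36.51 kN, R_y = 23.49 kN

Moments about L: R_y·6.3 − 20·1.4 − 40·3 = 0 → R_y = 148/6.3 = 23.4921 ≈ 23.49 kN.
ΣF_y = 0: L_y + 23.4921 − 20 − 40 = 0 → L_y = 36.51 kN.
ΣF_x = 0: no horizontal applied forces, so L_x = 0.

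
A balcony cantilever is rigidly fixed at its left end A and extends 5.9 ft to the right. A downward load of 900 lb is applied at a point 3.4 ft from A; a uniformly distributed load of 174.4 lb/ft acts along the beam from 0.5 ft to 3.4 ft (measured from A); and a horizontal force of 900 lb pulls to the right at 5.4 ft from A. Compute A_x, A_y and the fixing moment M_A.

Resultant of the distributed load: 174.4 × 2.9 = 505.76 lb at 1.95 ft from A.
ΣF_x = 0: A_x + 900 = 0 → A_x = -900.0 lb.
ΣF_y = 0: A_y − 900 − 174.4·2.9 = 0 → A_y = 1406 lb.
ΣM about A: M_A − 900·3.4 − (174.4·2.9)·1.95 = 0 → M_A = 4046 lb·ft.

A_x = -900.0 lb, A_y = 1406 lb, M_A = 4046 lb·ft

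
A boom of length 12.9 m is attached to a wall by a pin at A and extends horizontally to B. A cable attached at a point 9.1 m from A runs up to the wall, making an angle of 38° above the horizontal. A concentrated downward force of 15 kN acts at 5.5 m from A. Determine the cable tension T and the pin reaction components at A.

ΣM about A: T·sin38°·9.1 − 15·5.5 = 0 → T = 82.5/(9.1·0.615661) = 14.7255 ≈ 14.73 kN.
ΣF_x = 0: A_x − T·cos38° = 0 → A_x = 14.7255 × 0.788011 = 11.60 kN.
ΣF_y = 0: A_y + T·sin38° − 15 = 0 → A_y = 15 − 14.7255 × 0.615661 = 5.934 kN.

T = 14.73 kN, A_x = 11.60 kN, A_y = 5.934 kN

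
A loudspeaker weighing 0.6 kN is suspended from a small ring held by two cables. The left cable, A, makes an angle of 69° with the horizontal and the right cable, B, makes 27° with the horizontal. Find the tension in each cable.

T_A = 0.5375 kN, T_B = 0.2162 kN

ΣF_x = 0: −T_A·cos69° + T_B·cos27° = 0 → T_B = 0.402206·T_A.
ΣF_y = 0: T_A·sin69° + T_B·sin27° = 0.6.
Substitute: T_A·(0.93358 + 0.402206·0.45399) = 0.6 → T_A = 0.537549 ≈ 0.5375 kN.
Then T_B = 0.402206 × 0.537549 = 0.2162 kN.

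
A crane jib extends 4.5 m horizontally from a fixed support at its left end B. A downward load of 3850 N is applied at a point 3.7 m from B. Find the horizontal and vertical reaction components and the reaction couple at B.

ΣF_x = 0: B_x = 0.
ΣF_y = 0: B_y − 3850 = 0 → B_y = 3850 N.
ΣM about B: M_B − 3850·3.7 = 0 → M_B = 14240 N·m.

B_x = 0, B_y = 3850 N, M_B = 14240 N·m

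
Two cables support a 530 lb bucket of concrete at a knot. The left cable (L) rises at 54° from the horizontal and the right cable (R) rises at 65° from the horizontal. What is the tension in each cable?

ΣF_x = 0: −T_L·cos54° + T_R·cos65° = 0 → T_R = 1.39082·T_L.
ΣF_y = 0: T_L·sin54° + T_R·sin65° = 530.
Substitute: T_L·(0.809017 + 1.39082·0.906308) = 530 → T_L = 256.097 ≈ 256.1 lb.
Then T_R = 1.39082 × 256.097 = 356.2 lb.

T_L = 256.1 lb, T_R = 356.2 lb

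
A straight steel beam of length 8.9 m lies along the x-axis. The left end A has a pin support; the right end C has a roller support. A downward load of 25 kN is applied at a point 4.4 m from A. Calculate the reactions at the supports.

Taking moments about A: C_y·8.9 − 25·4.4 = 0 → C_y = 110/8.9 = 12.3596 ≈ 12.36 kN.
ΣF_y = 0: A_y + 12.3596 − 25 = 0 → A_y = 12.64 kN.
ΣF_x = 0: no horizontal applied forces, so A_x = 0.

A_x = 0, A_y = 12.64 kN, C_y = 12.36 kN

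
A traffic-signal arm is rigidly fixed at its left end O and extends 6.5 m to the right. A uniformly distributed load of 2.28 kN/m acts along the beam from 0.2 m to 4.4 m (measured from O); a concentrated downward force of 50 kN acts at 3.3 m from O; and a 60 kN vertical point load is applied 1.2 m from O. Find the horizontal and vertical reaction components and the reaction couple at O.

O_x = 0, O_y = 119.6 kN, M_O = 259.0 kN·m

Resultant of the distributed load: 2.28 × 4.2 = 9.576 kN at 2.3 m from O.
ΣF_x = 0: O_x = 0.
ΣF_y = 0: O_y − 2.28·4.2 − 50 − 60 = 0 → O_y = 119.6 kN.
ΣM about O: M_O − (2.28·4.2)·2.3 − 50·3.3 − 60·1.2 = 0 → M_O = 259.0 kN·m.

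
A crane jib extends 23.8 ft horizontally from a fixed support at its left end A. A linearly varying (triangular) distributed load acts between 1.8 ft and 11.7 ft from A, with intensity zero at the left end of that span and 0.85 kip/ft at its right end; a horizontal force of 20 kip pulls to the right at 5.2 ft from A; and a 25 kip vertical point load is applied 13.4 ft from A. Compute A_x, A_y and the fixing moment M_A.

Resultant of the triangular load: ½ × 0.85 × 9.9 = 4.2075 kip, acting at 8.4 ft from A (one-third of the span from the peak).
ΣF_x = 0: A_x + 20 = 0 → A_x = -20.00 kip.
ΣF_y = 0: A_y − ½·0.85·9.9 − 25 = 0 → A_y = 29.21 kip.
ΣM about A: M_A − (½·0.85·9.9)·8.4 − 25·13.4 = 0 → M_A = 370.3 kip·ft.

A_x = -20.00 kip, A_y = 29.21 kip, M_A = 370.3 kip·ft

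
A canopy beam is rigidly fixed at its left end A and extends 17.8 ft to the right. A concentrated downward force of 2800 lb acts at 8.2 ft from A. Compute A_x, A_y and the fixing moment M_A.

ΣF_x = 0: A_x = 0.
ΣF_y = 0: A_y − 2800 = 0 → A_y = 2800 lb.
ΣM about A: M_A − 2800·8.2 = 0 → M_A = 22960 lb·ft.

A_x = 0, A_y = 2800 lb, M_A = 22960 lb·ft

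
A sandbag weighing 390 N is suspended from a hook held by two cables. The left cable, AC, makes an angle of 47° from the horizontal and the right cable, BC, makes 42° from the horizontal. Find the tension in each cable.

T_AC = 289.9 N, T_BC = 266.0 N

ΣF_x = 0: −T_AC·cos47° + T_BC·cos42° = 0 → T_BC = 0.917719·T_AC.
ΣF_y = 0: T_AC·sin47° + T_BC·sin42° = 390.
Substitute: T_AC·(0.731354 + 0.917719·0.669131) = 390 → T_AC = 289.871 ≈ 289.9 N.
Then T_BC = 0.917719 × 289.871 = 266.0 N.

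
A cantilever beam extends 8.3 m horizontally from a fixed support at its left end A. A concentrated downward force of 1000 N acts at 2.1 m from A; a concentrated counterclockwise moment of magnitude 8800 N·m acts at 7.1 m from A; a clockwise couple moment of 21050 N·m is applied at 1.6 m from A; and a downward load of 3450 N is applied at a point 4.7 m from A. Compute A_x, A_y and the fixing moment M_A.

ΣF_x = 0: A_x = 0.
ΣF_y = 0: A_y − 1000 − 3450 = 0 → A_y = 4450 N.
ΣM about A: M_A − 1000·2.1 + 8800 − 21050 − 3450·4.7 = 0 → M_A = 30560 N·m.

A_x = 0, A_y = 4450 N, M_A = 30560 N·m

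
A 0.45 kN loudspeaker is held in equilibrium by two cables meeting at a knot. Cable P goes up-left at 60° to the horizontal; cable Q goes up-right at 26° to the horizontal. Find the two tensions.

T_P = 0.4054 kN, T_Q = 0.2255 kN

ΣF_x = 0: −T_P·cos60° + T_Q·cos26° = 0 → T_Q = 0.556301·T_P.
ΣF_y = 0: T_P·sin60° + T_Q·sin26° = 0.45.
Substitute: T_P·(0.866025 + 0.556301·0.438371) = 0.45 → T_P = 0.405445 ≈ 0.4054 kN.
Then T_Q = 0.556301 × 0.405445 = 0.2255 kN.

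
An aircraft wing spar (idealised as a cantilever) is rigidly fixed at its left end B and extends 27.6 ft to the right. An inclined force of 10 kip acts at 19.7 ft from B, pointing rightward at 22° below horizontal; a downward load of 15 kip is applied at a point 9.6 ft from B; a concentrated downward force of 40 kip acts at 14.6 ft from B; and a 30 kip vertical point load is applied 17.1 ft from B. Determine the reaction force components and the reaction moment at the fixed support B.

ΣF_x = 0: B_x + 10·cos22° = 0 → B_x = -9.272 kip.
ΣF_y = 0: B_y − 10·sin22° − 15 − 40 − 30 = 0 → B_y = 88.75 kip.
ΣM about B: M_B − 10·sin22°·19.7 − 15·9.6 − 40·14.6 − 30·17.1 = 0 → M_B = 1315 kip·ft.

B_x = -9.272 kip, B_y = 88.75 kip, M_B = 1315 kip·ft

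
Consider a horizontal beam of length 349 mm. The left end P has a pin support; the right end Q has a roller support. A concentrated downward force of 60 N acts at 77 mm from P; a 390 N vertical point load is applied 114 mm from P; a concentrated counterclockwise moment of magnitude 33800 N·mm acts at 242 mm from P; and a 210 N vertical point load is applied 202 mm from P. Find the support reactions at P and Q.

ΣM about P: Q_y·349 − 60·77 − 390·114 + 33800 − 210·202 = 0 → Q_y = 57700/349 = 165.33 ≈ 165.3 N.
ΣF_y = 0: P_y + 165.33 − 60 − 390 − 210 = 0 → P_y = 494.7 N.
ΣF_x = 0: no horizontal applied forces, so P_x = 0.

P_x = 0, P_y = 494.7 N, Q_y = 165.3 N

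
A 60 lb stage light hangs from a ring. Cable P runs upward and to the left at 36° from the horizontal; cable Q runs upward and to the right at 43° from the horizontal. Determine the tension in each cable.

T_P = 44.70 lb, T_Q = 49.45 lb

ΣF_x = 0: −T_P·cos36° + T_Q·cos43° = 0 → T_Q = 1.10619·T_P.
ΣF_y = 0: T_P·sin36° + T_Q·sin43° = 60.
Substitute: T_P·(0.587785 + 1.10619·0.681998) = 60 → T_P = 44.7026 ≈ 44.70 lb.
Then T_Q = 1.10619 × 44.7026 = 49.45 lb.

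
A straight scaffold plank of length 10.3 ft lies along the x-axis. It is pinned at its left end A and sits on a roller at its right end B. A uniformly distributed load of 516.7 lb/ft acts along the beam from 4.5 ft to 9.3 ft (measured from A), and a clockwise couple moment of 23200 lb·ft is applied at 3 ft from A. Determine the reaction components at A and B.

A_x = 0, A_y = -1434 lb, B_y = 3914 lb

Resultant of the distributed load: 516.7 × 4.8 = 2480.16 lb at 6.9 ft from A.
ΣM about A: B_y·10.3 − (516.7·4.8)·6.9 − 23200 = 0 → B_y = 40313.104/10.3 = 3913.89 ≈ 3914 lb.
ΣF_y = 0: A_y + 3913.89 − 516.7·4.8 = 0 → A_y = -1434 lb.
ΣF_x = 0: no horizontal applied forces, so A_x = 0.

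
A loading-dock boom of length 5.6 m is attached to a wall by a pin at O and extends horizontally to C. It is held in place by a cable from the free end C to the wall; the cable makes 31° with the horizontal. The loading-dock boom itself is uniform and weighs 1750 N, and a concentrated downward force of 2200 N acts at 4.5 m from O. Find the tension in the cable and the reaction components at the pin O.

T = 5131 N, O_x = 4398 N, O_y = 1307 N

ΣM about O: T·sin31°·5.6 − 1750·2.8 − 2200·4.5 = 0 → T = 14800/(5.6·0.515038) = 5131.38 ≈ 5131 N.
ΣF_x = 0: O_x − T·cos31° = 0 → O_x = 5131.38 × 0.857167 = 4398 N.
ΣF_y = 0: O_y + T·sin31° − 1750 − 2200 = 0 → O_y = 3950 − 5131.38 × 0.515038 = 1307 N.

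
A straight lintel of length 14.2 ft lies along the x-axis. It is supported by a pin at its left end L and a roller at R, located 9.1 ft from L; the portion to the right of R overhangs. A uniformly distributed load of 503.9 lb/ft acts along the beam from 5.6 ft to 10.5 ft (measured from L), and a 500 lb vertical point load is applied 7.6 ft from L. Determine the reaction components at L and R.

Resultant of the distributed load: 503.9 × 4.9 = 2469.11 lb at 8.05 ft from L.
Taking moments about L: R_y·9.1 − (503.9·4.9)·8.05 − 500·7.6 = 0 → R_y = 23676.3355/9.1 = 2601.8 ≈ 2602 lb.
ΣF_y = 0: L_y + 2601.8 − 503.9·4.9 − 500 = 0 → L_y = 367.3 lb.
ΣF_x = 0: no horizontal applied forces, so L_x = 0.

L_x = 0, L_y = 367.3 lb, R_y = 2602 lb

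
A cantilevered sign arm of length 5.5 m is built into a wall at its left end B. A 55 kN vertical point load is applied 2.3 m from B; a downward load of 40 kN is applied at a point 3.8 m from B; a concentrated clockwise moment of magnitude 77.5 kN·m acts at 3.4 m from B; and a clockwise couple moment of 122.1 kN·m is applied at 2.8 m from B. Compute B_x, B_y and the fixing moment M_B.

B_x = 0, B_y = 95.00 kN, M_B = 478.1 kN·m

ΣF_x = 0: B_x = 0.
ΣF_y = 0: B_y − 55 − 40 = 0 → B_y = 95.00 kN.
ΣM about B: M_B − 55·2.3 − 40·3.8 − 77.5 − 122.1 = 0 → M_B = 478.1 kN·m.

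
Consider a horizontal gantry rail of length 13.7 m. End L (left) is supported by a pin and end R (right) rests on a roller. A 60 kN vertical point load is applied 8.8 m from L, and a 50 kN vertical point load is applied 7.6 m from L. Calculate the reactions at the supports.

L_x = 0, L_y = 43.72 kN, R_y = 66.28 kN

Taking moments about L: R_y·13.7 − 60·8.8 − 50·7.6 = 0 → R_y = 908/13.7 = 66.2774 ≈ 66.28 kN.
ΣF_y = 0: L_y + 66.2774 − 60 − 50 = 0 → L_y = 43.72 kN.
ΣF_x = 0: no horizontal applied forces, so L_x = 0.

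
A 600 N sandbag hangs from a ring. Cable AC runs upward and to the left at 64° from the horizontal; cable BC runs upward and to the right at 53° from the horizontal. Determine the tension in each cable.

ΣF_x = 0: −T_AC·cos64° + T_BC·cos53° = 0 → T_BC = 0.728415·T_AC.
ΣF_y = 0: T_AC·sin64° + T_BC·sin53° = 600.
Substitute: T_AC·(0.898794 + 0.728415·0.798636) = 600 → T_AC = 405.26 ≈ 405.3 N.
Then T_BC = 0.728415 × 405.26 = 295.2 N.

T_AC = 405.3 N, T_BC = 295.2 N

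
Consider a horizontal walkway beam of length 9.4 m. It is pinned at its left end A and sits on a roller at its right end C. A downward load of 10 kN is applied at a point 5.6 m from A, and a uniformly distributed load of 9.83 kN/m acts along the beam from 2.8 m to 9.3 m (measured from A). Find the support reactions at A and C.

A_x = 0, A_y = 26.81 kN, C_y = 47.08 kN

Resultant of the distributed load: 9.83 × 6.5 = 63.895 kN at 6.05 m from A.
ΣM about A: C_y·9.4 − 10·5.6 − (9.83·6.5)·6.05 = 0 → C_y = 442.56475/9.4 = 47.0814 ≈ 47.08 kN.
ΣF_y = 0: A_y + 47.0814 − 10 − 9.83·6.5 = 0 → A_y = 26.81 kN.
ΣF_x = 0: no horizontal applied forces, so A_x = 0.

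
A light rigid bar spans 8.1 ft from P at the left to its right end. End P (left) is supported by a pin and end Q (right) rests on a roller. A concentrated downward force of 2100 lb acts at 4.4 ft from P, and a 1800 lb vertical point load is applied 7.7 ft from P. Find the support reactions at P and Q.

Taking moments about P: Q_y·8.1 − 2100·4.4 − 1800·7.7 = 0 → Q_y = 23100/8.1 = 2851.85 ≈ 2852 lb.
ΣF_y = 0: P_y + 2851.85 − 2100 − 1800 = 0 → P_y = 1048 lb.
ΣF_x = 0: no horizontal applied forces, so P_x = 0.

P_x = 0, P_y = 1048 lb, Q_y = 2852 lb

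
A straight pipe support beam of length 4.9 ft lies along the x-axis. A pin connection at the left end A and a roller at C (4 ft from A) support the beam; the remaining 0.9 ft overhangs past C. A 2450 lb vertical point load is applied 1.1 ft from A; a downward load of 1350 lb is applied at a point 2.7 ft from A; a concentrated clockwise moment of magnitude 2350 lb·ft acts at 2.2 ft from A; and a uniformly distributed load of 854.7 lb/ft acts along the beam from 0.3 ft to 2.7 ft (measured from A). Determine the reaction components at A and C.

Resultant of the distributed load: 854.7 × 2.4 = 2051.28 lb at 1.5 ft from A.
ΣM about A: C_y·4 − 2450·1.1 − 1350·2.7 − 2350 − (854.7·2.4)·1.5 = 0 → C_y = 11766.92/4 = 2941.73 ≈ 2942 lb.
ΣF_y = 0: A_y + 2941.73 − 2450 − 1350 − 854.7·2.4 = 0 → A_y = 2910 lb.
ΣF_x = 0: no horizontal applied forces, so A_x = 0.

A_x = 0, A_y = 2910 lb, C_y = 2942 lb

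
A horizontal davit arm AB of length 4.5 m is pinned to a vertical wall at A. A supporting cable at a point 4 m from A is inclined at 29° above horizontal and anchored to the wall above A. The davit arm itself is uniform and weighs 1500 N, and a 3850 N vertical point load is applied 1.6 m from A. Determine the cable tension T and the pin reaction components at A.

ΣM about A: T·sin29°·4 − 1500·2.25 − 3850·1.6 = 0 → T = 9535/(4·0.48481) = 4916.87 ≈ 4917 N.
ΣF_x = 0: A_x − T·cos29° = 0 → A_x = 4916.87 × 0.87462 = 4300 N.
ΣF_y = 0: A_y + T·sin29° − 1500 − 3850 = 0 → A_y = 5350 − 4916.87 × 0.48481 = 2966 N.

T = 4917 N, A_x = 4300 N, A_y = 2966 N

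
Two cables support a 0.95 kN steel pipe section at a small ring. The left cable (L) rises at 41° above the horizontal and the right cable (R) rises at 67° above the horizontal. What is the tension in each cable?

T_L = 0.3903 kN, T_R = 0.7539 kN

ΣF_x = 0: −T_L·cos41° + T_R·cos67° = 0 → T_R = 1.93153·T_L.
ΣF_y = 0: T_L·sin41° + T_R·sin67° = 0.95.
Substitute: T_L·(0.656059 + 1.93153·0.920505) = 0.95 → T_L = 0.390297 ≈ 0.3903 kN.
Then T_R = 1.93153 × 0.390297 = 0.7539 kN.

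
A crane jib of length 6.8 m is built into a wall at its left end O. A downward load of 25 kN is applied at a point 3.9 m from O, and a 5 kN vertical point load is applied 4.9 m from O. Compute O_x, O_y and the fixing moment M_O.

ΣF_x = 0: O_x = 0.
ΣF_y = 0: O_y − 25 − 5 = 0 → O_y = 30.00 kN.
ΣM about O: M_O − 25·3.9 − 5·4.9 = 0 → M_O = 122.0 kN·m.

O_x = 0, O_y = 30.00 kN, M_O = 122.0 kN·m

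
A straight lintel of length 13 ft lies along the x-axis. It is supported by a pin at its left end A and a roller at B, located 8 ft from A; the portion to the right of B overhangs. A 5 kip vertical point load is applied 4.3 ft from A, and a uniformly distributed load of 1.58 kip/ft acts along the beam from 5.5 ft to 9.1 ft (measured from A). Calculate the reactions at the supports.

A_x = 0, A_y = 2.810 kip, B_y = 7.878 kip

Resultant of the distributed load: 1.58 × 3.6 = 5.688 kip at 7.3 ft from A.
ΣM about A: B_y·8 − 5·4.3 − (1.58·3.6)·7.3 = 0 → B_y = 63.0224/8 = 7.8778 ≈ 7.878 kip.
ΣF_y = 0: A_y + 7.8778 − 5 − 1.58·3.6 = 0 → A_y = 2.810 kip.
ΣF_x = 0: no horizontal applied forces, so A_x = 0.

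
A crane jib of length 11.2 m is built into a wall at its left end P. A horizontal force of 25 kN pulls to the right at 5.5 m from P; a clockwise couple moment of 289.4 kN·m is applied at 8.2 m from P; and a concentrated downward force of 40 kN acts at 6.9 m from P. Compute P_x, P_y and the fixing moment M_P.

P_x = -25.00 kN, P_y = 40.00 kN, M_P = 565.4 kN·m

ΣF_x = 0: P_x + 25 = 0 → P_x = -25.00 kN.
ΣF_y = 0: P_y − 40 = 0 → P_y = 40.00 kN.
ΣM about P: M_P − 289.4 − 40·6.9 = 0 → M_P = 565.4 kN·m.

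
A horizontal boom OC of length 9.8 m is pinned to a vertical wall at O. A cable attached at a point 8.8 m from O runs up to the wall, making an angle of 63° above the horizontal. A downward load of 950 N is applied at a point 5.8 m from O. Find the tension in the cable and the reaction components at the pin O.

ΣM about O: T·sin63°·8.8 − 950·5.8 = 0 → T = 5510/(8.8·0.891007) = 702.729 ≈ 702.7 N.
ΣF_x = 0: O_x − T·cos63° = 0 → O_x = 702.729 × 0.45399 = 319.0 N.
ΣF_y = 0: O_y + T·sin63° − 950 = 0 → O_y = 950 − 702.729 × 0.891007 = 323.9 N.

T = 702.7 N, O_x = 319.0 N, O_y = 323.9 N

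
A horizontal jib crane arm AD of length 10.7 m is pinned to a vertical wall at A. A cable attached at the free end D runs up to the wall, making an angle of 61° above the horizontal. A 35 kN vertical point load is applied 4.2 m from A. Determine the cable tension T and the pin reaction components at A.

T = 15.71 kN, A_x = 7.615 kN, A_y = 21.26 kN

ΣM about A: T·sin61°·10.7 − 35·4.2 = 0 → T = 147/(10.7·0.87462) = 15.7078 ≈ 15.71 kN.
ΣF_x = 0: A_x − T·cos61° = 0 → A_x = 15.7078 × 0.48481 = 7.615 kN.
ΣF_y = 0: A_y + T·sin61° − 35 = 0 → A_y = 35 − 15.7078 × 0.87462 = 21.26 kN.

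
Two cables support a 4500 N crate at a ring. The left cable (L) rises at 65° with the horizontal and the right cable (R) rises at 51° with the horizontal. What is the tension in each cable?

T_L = 3151 N, T_R = 2116 N

ΣF_x = 0: −T_L·cos65° + T_R·cos51° = 0 → T_R = 0.671547·T_L.
ΣF_y = 0: T_L·sin65° + T_R·sin51° = 4500.
Substitute: T_L·(0.906308 + 0.671547·0.777146) = 4500 → T_L = 3150.82 ≈ 3151 N.
Then T_R = 0.671547 × 3150.82 = 2116 N.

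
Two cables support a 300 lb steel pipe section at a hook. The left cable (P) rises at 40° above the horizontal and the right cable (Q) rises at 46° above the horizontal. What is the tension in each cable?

ΣF_x = 0: −T_P·cos40° + T_Q·cos46° = 0 → T_Q = 1.10276·T_P.
ΣF_y = 0: T_P·sin40° + T_Q·sin46° = 300.
Substitute: T_P·(0.642788 + 1.10276·0.71934) = 300 → T_P = 208.907 ≈ 208.9 lb.
Then T_Q = 1.10276 × 208.907 = 230.4 lb.

T_P = 208.9 lb, T_Q = 230.4 lb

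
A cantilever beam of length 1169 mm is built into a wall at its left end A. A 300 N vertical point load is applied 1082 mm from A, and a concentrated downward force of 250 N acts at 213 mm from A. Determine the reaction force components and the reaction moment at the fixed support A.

ΣF_x = 0: A_x = 0.
ΣF_y = 0: A_y − 300 − 250 = 0 → A_y = 550.0 N.
ΣM about A: M_A − 300·1082 − 250·213 = 0 → M_A = 377800 N·mm.

A_x = 0, A_y = 550.0 N, M_A = 377800 N·mm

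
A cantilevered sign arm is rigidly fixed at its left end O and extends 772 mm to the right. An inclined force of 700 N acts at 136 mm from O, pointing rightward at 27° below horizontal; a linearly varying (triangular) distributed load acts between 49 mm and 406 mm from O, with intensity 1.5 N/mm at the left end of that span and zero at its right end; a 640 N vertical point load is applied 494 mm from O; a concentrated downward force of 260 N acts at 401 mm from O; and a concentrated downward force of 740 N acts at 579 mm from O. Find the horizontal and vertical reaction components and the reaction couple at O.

O_x = -623.7 N, O_y = 2226 N, M_O = 937100 N·mm

Resultant of the triangular load: ½ × 1.5 × 357 = 267.75 N, acting at 168 mm from O (one-third of the span from the peak).
ΣF_x = 0: O_x + 700·cos27° = 0 → O_x = -623.7 N.
ΣF_y = 0: O_y − 700·sin27° − ½·1.5·357 − 640 − 260 − 740 = 0 → O_y = 2226 N.
ΣM about O: M_O − 700·sin27°·136 − (½·1.5·357)·168 − 640·494 − 260·401 − 740·579 = 0 → M_O = 937100 N·mm.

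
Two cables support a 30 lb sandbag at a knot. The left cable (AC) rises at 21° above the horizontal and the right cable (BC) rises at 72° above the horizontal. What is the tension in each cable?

T_AC = 9.283 lb, T_BC = 28.05 lb

ΣF_x = 0: −T_AC·cos21° + T_BC·cos72° = 0 → T_BC = 3.02113·T_AC.
ΣF_y = 0: T_AC·sin21° + T_BC·sin72° = 30.
Substitute: T_AC·(0.358368 + 3.02113·0.951057) = 30 → T_AC = 9.28323 ≈ 9.283 lb.
Then T_BC = 3.02113 × 9.28323 = 28.05 lb.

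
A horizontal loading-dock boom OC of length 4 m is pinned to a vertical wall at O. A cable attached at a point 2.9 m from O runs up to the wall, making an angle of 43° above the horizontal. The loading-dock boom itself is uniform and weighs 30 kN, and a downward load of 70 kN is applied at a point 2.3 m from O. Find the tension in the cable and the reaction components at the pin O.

T = 111.7 kN, O_x = 81.72 kN, O_y = 23.79 kN

ΣM about O: T·sin43°·2.9 − 30·2 − 70·2.3 = 0 → T = 221/(2.9·0.681998) = 111.741 ≈ 111.7 kN.
ΣF_x = 0: O_x − T·cos43° = 0 → O_x = 111.741 × 0.731354 = 81.72 kN.
ΣF_y = 0: O_y + T·sin43° − 30 − 70 = 0 → O_y = 100 − 111.741 × 0.681998 = 23.79 kN.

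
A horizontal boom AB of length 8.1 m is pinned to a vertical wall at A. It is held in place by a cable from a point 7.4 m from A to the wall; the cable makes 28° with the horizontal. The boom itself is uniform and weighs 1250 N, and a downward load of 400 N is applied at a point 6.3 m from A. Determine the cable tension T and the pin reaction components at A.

T = 2183 N, A_x = 1927 N, A_y = 625.3 N

ΣM about A: T·sin28°·7.4 − 1250·4.05 − 400·6.3 = 0 → T = 7582.5/(7.4·0.469472) = 2182.58 ≈ 2183 N.
ΣF_x = 0: A_x − T·cos28° = 0 → A_x = 2182.58 × 0.882948 = 1927 N.
ΣF_y = 0: A_y + T·sin28° − 1250 − 400 = 0 → A_y = 1650 − 2182.58 × 0.469472 = 625.3 N.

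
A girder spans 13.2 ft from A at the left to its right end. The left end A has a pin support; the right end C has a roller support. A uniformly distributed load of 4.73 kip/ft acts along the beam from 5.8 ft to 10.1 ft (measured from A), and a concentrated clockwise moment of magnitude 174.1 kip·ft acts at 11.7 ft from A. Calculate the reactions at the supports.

A_x = 0, A_y = -5.100 kip, C_y = 25.44 kip

Resultant of the distributed load: 4.73 × 4.3 = 20.339 kip at 7.95 ft from A.
ΣM about A: C_y·13.2 − (4.73·4.3)·7.95 − 174.1 = 0 → C_y = 335.79505/13.2 = 25.439 ≈ 25.44 kip.
ΣF_y = 0: A_y + 25.439 − 4.73·4.3 = 0 → A_y = -5.100 kip.
ΣF_x = 0: no horizontal applied forces, so A_x = 0.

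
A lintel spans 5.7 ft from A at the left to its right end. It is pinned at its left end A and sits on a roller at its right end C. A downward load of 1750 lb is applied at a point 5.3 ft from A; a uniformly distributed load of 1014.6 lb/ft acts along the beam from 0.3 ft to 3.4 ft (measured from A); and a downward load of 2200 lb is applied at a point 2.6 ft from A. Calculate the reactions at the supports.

Resultant of the distributed load: 1014.6 × 3.1 = 3145.26 lb at 1.85 ft from A.
Moments about A: C_y·5.7 − 1750·5.3 − (1014.6·3.1)·1.85 − 2200·2.6 = 0 → C_y = 20813.731/5.7 = 3651.53 ≈ 3652 lb.
ΣF_y = 0: A_y + 3651.53 − 1750 − 1014.6·3.1 − 2200 = 0 → A_y = 3444 lb.
ΣF_x = 0: no horizontal applied forces, so A_x = 0.

A_x = 0, A_y = 3444 lb, C_y = 3652 lb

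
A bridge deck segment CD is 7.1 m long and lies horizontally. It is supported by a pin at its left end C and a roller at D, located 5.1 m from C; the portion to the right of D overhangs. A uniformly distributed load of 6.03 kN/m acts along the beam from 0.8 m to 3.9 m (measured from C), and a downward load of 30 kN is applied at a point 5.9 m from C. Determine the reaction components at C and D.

C_x = 0, C_y = 5.374 kN, D_y = 43.32 kN

Resultant of the distributed load: 6.03 × 3.1 = 18.693 kN at 2.35 m from C.
Moments about C: D_y·5.1 − (6.03·3.1)·2.35 − 30·5.9 = 0 → D_y = 220.92855/5.1 = 43.3193 ≈ 43.32 kN.
ΣF_y = 0: C_y + 43.3193 − 6.03·3.1 − 30 = 0 → C_y = 5.374 kN.
ΣF_x = 0: no horizontal applied forces, so C_x = 0.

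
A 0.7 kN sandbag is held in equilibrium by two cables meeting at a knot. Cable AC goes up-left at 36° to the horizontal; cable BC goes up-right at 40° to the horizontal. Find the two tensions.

ΣF_x = 0: −T_AC·cos36° + T_BC·cos40° = 0 → T_BC = 1.0561·T_AC.
ΣF_y = 0: T_AC·sin36° + T_BC·sin40° = 0.7.
Substitute: T_AC·(0.587785 + 1.0561·0.642788) = 0.7 → T_AC = 0.552646 ≈ 0.5526 kN.
Then T_BC = 1.0561 × 0.552646 = 0.5836 kN.

T_AC = 0.5526 kN, T_BC = 0.5836 kN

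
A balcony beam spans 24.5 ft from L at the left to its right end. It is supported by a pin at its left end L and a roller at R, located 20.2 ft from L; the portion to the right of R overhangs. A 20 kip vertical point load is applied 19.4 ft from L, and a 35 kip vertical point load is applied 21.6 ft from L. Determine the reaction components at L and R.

L_x = 0, L_y = -1.634 kip, R_y = 56.63 kip

Moments about L: R_y·20.2 − 20·19.4 − 35·21.6 = 0 → R_y = 1144/20.2 = 56.6337 ≈ 56.63 kip.
ΣF_y = 0: L_y + 56.6337 − 20 − 35 = 0 → L_y = -1.634 kip.
ΣF_x = 0: no horizontal applied forces, so L_x = 0.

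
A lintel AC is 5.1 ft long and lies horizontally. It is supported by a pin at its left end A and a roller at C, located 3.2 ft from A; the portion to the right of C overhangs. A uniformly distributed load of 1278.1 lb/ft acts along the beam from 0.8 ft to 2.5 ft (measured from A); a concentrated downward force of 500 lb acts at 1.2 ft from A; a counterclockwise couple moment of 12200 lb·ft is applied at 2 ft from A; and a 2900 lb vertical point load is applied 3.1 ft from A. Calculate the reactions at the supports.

Resultant of the distributed load: 1278.1 × 1.7 = 2172.77 lb at 1.65 ft from A.
Moments about A: C_y·3.2 − (1278.1·1.7)·1.65 − 500·1.2 + 12200 − 2900·3.1 = 0 → C_y = 975.0705/3.2 = 304.71 ≈ 304.7 lb.
ΣF_y = 0: A_y + 304.71 − 1278.1·1.7 − 500 − 2900 = 0 → A_y = 5268 lb.
ΣF_x = 0: no horizontal applied forces, so A_x = 0.

A_x = 0, A_y = 5268 lb, C_y = 304.7 lb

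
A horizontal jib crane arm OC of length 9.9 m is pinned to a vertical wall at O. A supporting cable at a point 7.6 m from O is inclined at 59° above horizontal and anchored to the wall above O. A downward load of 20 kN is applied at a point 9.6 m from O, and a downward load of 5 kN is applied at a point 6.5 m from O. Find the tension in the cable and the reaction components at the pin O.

ΣM about O: T·sin59°·7.6 − 20·9.6 − 5·6.5 = 0 → T = 224.5/(7.6·0.857167) = 34.4617 ≈ 34.46 kN.
ΣF_x = 0: O_x − T·cos59° = 0 → O_x = 34.4617 × 0.515038 = 17.75 kN.
ΣF_y = 0: O_y + T·sin59° − 20 − 5 = 0 → O_y = 25 − 34.4617 × 0.857167 = -4.539 kN.

T = 34.46 kN, O_x = 17.75 kN, O_y = -4.539 kN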